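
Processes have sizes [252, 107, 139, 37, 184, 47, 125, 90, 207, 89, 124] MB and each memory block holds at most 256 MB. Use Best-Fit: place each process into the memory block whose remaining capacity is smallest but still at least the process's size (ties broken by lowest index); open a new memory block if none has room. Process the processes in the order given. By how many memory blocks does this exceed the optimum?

1

Best-Fit: [252] [107,139] [37,184] [47,125] [90,89] [207] [124] → 7 memory blocks.
Total size 1401 MB; any packing needs at least ⌈1401/256⌉ = 6 memory blocks.
An optimal packing achieves that bound: [252] [207,47] [184,37] [139,107] [125,124] [90,89] → 6 memory blocks.
Excess: 7 − 6 = 1.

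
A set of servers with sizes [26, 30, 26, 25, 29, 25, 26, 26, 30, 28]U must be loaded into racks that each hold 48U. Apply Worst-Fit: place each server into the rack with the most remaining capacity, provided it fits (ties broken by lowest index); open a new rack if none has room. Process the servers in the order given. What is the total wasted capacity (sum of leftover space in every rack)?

209

rack 1: place 26U, 22U left
rack 2: place 30U, 18U left
rack 3: place 26U, 22U left
rack 4: place 25U, 23U left
rack 5: place 29U, 19U left
rack 6: place 25U, 23U left
rack 7: place 26U, 22U left
rack 8: place 26U, 22U left
rack 9: place 30U, 18U left
rack 10: place 28U, 20U left
10 racks × 48U = 480U; used 271U; unused 209U.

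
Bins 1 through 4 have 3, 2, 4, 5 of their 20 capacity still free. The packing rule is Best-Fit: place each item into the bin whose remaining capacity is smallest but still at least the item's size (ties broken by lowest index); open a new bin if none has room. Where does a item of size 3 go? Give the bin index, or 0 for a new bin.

Bins with room: bin 1 (3), bin 3 (4), bin 4 (5).
Tightest fit is bin 1 with 3 free.

1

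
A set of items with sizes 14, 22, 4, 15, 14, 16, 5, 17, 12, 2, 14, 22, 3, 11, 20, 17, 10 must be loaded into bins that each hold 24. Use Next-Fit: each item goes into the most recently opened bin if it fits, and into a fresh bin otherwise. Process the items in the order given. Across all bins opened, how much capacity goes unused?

94

bin 1: place 14, 10 left
bin 2: place 22, 2 left
bin 3: place 4, 20 left
bin 3: place 15, 5 left
bin 4: place 14, 10 left
bin 5: place 16, 8 left
bin 5: place 5, 3 left
bin 6: place 17, 7 left
bin 7: place 12, 12 left
bin 7: place 2, 10 left
bin 8: place 14, 10 left
bin 9: place 22, 2 left
bin 10: place 3, 21 left
bin 10: place 11, 10 left
bin 11: place 20, 4 left
bin 12: place 17, 7 left
bin 13: place 10, 14 left
13 bins × 24 = 312; used 218; unused 94.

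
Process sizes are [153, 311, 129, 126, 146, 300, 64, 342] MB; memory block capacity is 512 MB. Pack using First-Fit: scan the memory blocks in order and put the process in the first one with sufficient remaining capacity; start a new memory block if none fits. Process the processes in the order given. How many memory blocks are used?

153 MB → memory block 1 (remaining 359 MB)
311 MB → memory block 1 (remaining 48 MB)
129 MB → memory block 2 (remaining 383 MB)
126 MB → memory block 2 (remaining 257 MB)
146 MB → memory block 2 (remaining 111 MB)
300 MB → memory block 3 (remaining 212 MB)
64 MB → memory block 2 (remaining 47 MB)
342 MB → memory block 4 (remaining 170 MB)

4 memory blocks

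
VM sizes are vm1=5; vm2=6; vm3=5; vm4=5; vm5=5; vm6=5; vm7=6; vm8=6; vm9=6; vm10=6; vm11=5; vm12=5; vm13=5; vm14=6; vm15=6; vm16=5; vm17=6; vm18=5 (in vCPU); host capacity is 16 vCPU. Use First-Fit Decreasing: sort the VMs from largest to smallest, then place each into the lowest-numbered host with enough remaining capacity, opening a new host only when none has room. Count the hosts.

Sorted descending: 6, 6, 6, 6, 6, 6, 6, 6, 5, 5, 5, 5, 5, 5, 5, 5, 5, 5.
6 vCPU → host 1 (remaining 10 vCPU)
6 vCPU → host 1 (remaining 4 vCPU)
6 vCPU → host 2 (remaining 10 vCPU)
6 vCPU → host 2 (remaining 4 vCPU)
6 vCPU → host 3 (remaining 10 vCPU)
6 vCPU → host 3 (remaining 4 vCPU)
6 vCPU → host 4 (remaining 10 vCPU)
6 vCPU → host 4 (remaining 4 vCPU)
5 vCPU → host 5 (remaining 11 vCPU)
5 vCPU → host 5 (remaining 6 vCPU)
5 vCPU → host 5 (remaining 1 vCPU)
5 vCPU → host 6 (remaining 11 vCPU)
5 vCPU → host 6 (remaining 6 vCPU)
5 vCPU → host 6 (remaining 1 vCPU)
5 vCPU → host 7 (remaining 11 vCPU)
5 vCPU → host 7 (remaining 6 vCPU)
5 vCPU → host 7 (remaining 1 vCPU)
5 vCPU → host 8 (remaining 11 vCPU)
Final hosts: [6,6] [6,6] [6,6] [6,6] [5,5,5] [5,5,5] [5,5,5] [5].

8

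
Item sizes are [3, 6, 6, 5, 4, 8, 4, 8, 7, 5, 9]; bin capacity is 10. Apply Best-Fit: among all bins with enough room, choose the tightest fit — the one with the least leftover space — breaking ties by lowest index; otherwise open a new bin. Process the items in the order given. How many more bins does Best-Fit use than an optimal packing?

Best-Fit: [3,6] [6,4] [5,4] [8] [8] [7] [5] [9] → 8 bins.
Total size 65; any packing needs at least ⌈65/10⌉ = 7 bins.
An optimal packing achieves that bound: [9] [8] [8] [7,3] [6,4] [6,4] [5,5] → 7 bins.
Excess: 8 − 7 = 1.

1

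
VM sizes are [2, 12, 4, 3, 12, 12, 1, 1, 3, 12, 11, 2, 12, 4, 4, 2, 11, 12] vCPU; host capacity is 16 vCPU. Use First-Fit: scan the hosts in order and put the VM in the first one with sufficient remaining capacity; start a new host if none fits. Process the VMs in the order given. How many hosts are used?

host 1: place 2 vCPU, 14 vCPU left
host 1: place 12 vCPU, 2 vCPU left
host 2: place 4 vCPU, 12 vCPU left
host 2: place 3 vCPU, 9 vCPU left
host 3: place 12 vCPU, 4 vCPU left
host 4: place 12 vCPU, 4 vCPU left
host 1: place 1 vCPU, 1 vCPU left
host 1: place 1 vCPU, 0 vCPU left
host 2: place 3 vCPU, 6 vCPU left
host 5: place 12 vCPU, 4 vCPU left
host 6: place 11 vCPU, 5 vCPU left
host 2: place 2 vCPU, 4 vCPU left
host 7: place 12 vCPU, 4 vCPU left
host 2: place 4 vCPU, 0 vCPU left
host 3: place 4 vCPU, 0 vCPU left
host 4: place 2 vCPU, 2 vCPU left
host 8: place 11 vCPU, 5 vCPU left
host 9: place 12 vCPU, 4 vCPU left

9 hosts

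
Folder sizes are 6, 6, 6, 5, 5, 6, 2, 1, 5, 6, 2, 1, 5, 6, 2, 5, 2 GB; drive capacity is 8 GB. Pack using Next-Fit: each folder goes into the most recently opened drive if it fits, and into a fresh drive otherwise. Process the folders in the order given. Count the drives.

11

Put 6 GB in drive 1; 2 GB remain.
Put 6 GB in drive 2; 2 GB remain.
Put 6 GB in drive 3; 2 GB remain.
Put 5 GB in drive 4; 3 GB remain.
Put 5 GB in drive 5; 3 GB remain.
Put 6 GB in drive 6; 2 GB remain.
Put 2 GB in drive 6; 0 GB remain.
Put 1 GB in drive 7; 7 GB remain.
Put 5 GB in drive 7; 2 GB remain.
Put 6 GB in drive 8; 2 GB remain.
Put 2 GB in drive 8; 0 GB remain.
Put 1 GB in drive 9; 7 GB remain.
Put 5 GB in drive 9; 2 GB remain.
Put 6 GB in drive 10; 2 GB remain.
Put 2 GB in drive 10; 0 GB remain.
Put 5 GB in drive 11; 3 GB remain.
Put 2 GB in drive 11; 1 GB remain.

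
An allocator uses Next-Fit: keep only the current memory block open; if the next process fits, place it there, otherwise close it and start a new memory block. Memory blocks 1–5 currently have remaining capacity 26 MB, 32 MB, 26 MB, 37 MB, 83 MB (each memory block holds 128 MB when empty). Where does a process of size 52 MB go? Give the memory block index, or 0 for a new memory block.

5

Next-Fit only looks at memory block 5, which has 83 MB free.
52 MB fits there.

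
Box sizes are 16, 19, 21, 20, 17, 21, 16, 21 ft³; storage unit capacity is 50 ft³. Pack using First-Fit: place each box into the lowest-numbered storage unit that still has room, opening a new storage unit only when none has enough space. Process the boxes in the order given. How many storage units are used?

storage unit 1: place 16 ft³, 34 ft³ left
storage unit 1: place 19 ft³, 15 ft³ left
storage unit 2: place 21 ft³, 29 ft³ left
storage unit 2: place 20 ft³, 9 ft³ left
storage unit 3: place 17 ft³, 33 ft³ left
storage unit 3: place 21 ft³, 12 ft³ left
storage unit 4: place 16 ft³, 34 ft³ left
storage unit 4: place 21 ft³, 13 ft³ left

4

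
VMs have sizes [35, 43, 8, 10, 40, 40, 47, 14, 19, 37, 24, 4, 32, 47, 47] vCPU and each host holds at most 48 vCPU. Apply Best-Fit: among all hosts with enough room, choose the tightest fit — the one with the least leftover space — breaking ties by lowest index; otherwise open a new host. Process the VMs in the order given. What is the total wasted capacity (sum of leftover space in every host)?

host 1: place 35 vCPU, 13 vCPU left
host 2: place 43 vCPU, 5 vCPU left
host 1: place 8 vCPU, 5 vCPU left
host 3: place 10 vCPU, 38 vCPU left
host 4: place 40 vCPU, 8 vCPU left
host 5: place 40 vCPU, 8 vCPU left
host 6: place 47 vCPU, 1 vCPU left
host 3: place 14 vCPU, 24 vCPU left
host 3: place 19 vCPU, 5 vCPU left
host 7: place 37 vCPU, 11 vCPU left
host 8: place 24 vCPU, 24 vCPU left
host 1: place 4 vCPU, 1 vCPU left
host 9: place 32 vCPU, 16 vCPU left
host 10: place 47 vCPU, 1 vCPU left
host 11: place 47 vCPU, 1 vCPU left
11 hosts × 48 vCPU = 528 vCPU; used 447 vCPU; unused 81 vCPU.

81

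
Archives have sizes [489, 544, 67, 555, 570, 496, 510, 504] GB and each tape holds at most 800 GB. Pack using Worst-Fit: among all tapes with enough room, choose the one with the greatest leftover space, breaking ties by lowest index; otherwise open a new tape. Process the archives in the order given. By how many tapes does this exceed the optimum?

Worst-Fit: [489,67] [544] [555] [570] [496] [510] [504] → 7 tapes.
7 archives exceed 400 GB (half the capacity), and no two of those can share a tape, so at least 7 tapes are needed.
So 7 is already optimal.

0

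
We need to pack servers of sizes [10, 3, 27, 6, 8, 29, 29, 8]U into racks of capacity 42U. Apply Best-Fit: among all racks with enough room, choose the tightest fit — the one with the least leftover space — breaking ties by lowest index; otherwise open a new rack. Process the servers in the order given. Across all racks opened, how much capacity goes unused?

10U → rack 1 (remaining 32U)
3U → rack 1 (remaining 29U)
27U → rack 1 (remaining 2U)
6U → rack 2 (remaining 36U)
8U → rack 2 (remaining 28U)
29U → rack 3 (remaining 13U)
29U → rack 4 (remaining 13U)
8U → rack 3 (remaining 5U)
4 racks × 42U = 168U; used 120U; unused 48U.

48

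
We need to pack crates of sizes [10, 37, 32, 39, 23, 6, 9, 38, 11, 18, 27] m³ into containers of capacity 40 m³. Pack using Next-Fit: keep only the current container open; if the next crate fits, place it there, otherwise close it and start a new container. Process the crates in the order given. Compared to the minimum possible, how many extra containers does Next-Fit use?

1

Next-Fit: [10] [37] [32] [39] [23,6,9] [38] [11,18] [27] → 8 containers.
Total size 250 m³; any packing needs at least ⌈250/40⌉ = 7 containers.
An optimal packing achieves that bound: [39] [38] [37] [32,6] [27,11] [23,10] [18,9] → 7 containers.
Excess: 8 − 7 = 1.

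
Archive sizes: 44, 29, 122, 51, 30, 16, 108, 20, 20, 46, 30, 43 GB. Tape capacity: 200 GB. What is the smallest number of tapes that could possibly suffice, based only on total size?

Total size = 44 + 29 + 122 + 51 + 30 + 16 + 108 + 20 + 20 + 46 + 30 + 43 = 559 GB.
⌈559 / 200⌉ = 3.

3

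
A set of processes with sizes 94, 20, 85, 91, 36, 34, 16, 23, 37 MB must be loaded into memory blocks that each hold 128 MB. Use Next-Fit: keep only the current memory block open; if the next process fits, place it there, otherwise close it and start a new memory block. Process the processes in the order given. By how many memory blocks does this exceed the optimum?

0

Next-Fit: [94,20] [85] [91,36] [34,16,23,37] → 4 memory blocks.
Total size 436 MB; any packing needs at least ⌈436/128⌉ = 4 memory blocks.
So 4 is already optimal.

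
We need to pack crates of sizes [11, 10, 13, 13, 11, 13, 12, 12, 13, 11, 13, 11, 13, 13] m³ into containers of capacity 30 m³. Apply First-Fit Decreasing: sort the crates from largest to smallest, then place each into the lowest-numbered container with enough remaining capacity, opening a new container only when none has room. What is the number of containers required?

7 containers

Sorted descending: 13, 13, 13, 13, 13, 13, 13, 12, 12, 11, 11, 11, 11, 10.
Put 13 m³ in container 1; 17 m³ remain.
Put 13 m³ in container 1; 4 m³ remain.
Put 13 m³ in container 2; 17 m³ remain.
Put 13 m³ in container 2; 4 m³ remain.
Put 13 m³ in container 3; 17 m³ remain.
Put 13 m³ in container 3; 4 m³ remain.
Put 13 m³ in container 4; 17 m³ remain.
Put 12 m³ in container 4; 5 m³ remain.
Put 12 m³ in container 5; 18 m³ remain.
Put 11 m³ in container 5; 7 m³ remain.
Put 11 m³ in container 6; 19 m³ remain.
Put 11 m³ in container 6; 8 m³ remain.
Put 11 m³ in container 7; 19 m³ remain.
Put 10 m³ in container 7; 9 m³ remain.
Final containers: [13,13] [13,13] [13,13] [13,12] [12,11] [11,11] [11,10].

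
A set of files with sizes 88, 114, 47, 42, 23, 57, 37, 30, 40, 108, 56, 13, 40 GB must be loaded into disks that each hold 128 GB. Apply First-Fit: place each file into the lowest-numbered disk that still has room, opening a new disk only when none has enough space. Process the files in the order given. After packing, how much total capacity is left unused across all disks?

88 GB → disk 1 (remaining 40 GB)
114 GB → disk 2 (remaining 14 GB)
47 GB → disk 3 (remaining 81 GB)
42 GB → disk 3 (remaining 39 GB)
23 GB → disk 1 (remaining 17 GB)
57 GB → disk 4 (remaining 71 GB)
37 GB → disk 3 (remaining 2 GB)
30 GB → disk 4 (remaining 41 GB)
40 GB → disk 4 (remaining 1 GB)
108 GB → disk 5 (remaining 20 GB)
56 GB → disk 6 (remaining 72 GB)
13 GB → disk 1 (remaining 4 GB)
40 GB → disk 6 (remaining 32 GB)
6 disks × 128 GB = 768 GB; used 695 GB; unused 73 GB.

73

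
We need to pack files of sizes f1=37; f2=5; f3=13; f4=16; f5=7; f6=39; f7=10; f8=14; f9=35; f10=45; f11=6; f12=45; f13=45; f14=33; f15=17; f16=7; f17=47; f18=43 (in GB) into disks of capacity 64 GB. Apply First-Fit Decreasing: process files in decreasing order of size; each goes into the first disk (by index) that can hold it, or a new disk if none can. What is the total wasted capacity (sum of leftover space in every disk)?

112

Sorted descending: 47, 45, 45, 45, 43, 39, 37, 35, 33, 17, 16, 14, 13, 10, 7, 7, 6, 5.
47 GB → disk 1 (remaining 17 GB)
45 GB → disk 2 (remaining 19 GB)
45 GB → disk 3 (remaining 19 GB)
45 GB → disk 4 (remaining 19 GB)
43 GB → disk 5 (remaining 21 GB)
39 GB → disk 6 (remaining 25 GB)
37 GB → disk 7 (remaining 27 GB)
35 GB → disk 8 (remaining 29 GB)
33 GB → disk 9 (remaining 31 GB)
17 GB → disk 1 (remaining 0 GB)
16 GB → disk 2 (remaining 3 GB)
14 GB → disk 3 (remaining 5 GB)
13 GB → disk 4 (remaining 6 GB)
10 GB → disk 5 (remaining 11 GB)
7 GB → disk 5 (remaining 4 GB)
7 GB → disk 6 (remaining 18 GB)
6 GB → disk 4 (remaining 0 GB)
5 GB → disk 3 (remaining 0 GB)
9 disks × 64 GB = 576 GB; used 464 GB; unused 112 GB.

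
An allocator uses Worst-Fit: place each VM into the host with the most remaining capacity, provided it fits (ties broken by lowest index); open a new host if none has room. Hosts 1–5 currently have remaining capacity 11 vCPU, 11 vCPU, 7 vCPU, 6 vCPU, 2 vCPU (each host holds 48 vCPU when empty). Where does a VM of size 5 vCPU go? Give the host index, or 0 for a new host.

1

Hosts with room: host 1 (11 vCPU), host 2 (11 vCPU), host 3 (7 vCPU), host 4 (6 vCPU).
Most room is host 1 with 11 vCPU free.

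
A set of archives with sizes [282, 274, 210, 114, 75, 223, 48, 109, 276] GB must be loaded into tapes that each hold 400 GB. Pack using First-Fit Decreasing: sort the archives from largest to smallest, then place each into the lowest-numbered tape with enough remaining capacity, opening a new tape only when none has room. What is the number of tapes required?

5

Sorted descending: 282, 276, 274, 223, 210, 114, 109, 75, 48.
282 GB → tape 1 (remaining 118 GB)
276 GB → tape 2 (remaining 124 GB)
274 GB → tape 3 (remaining 126 GB)
223 GB → tape 4 (remaining 177 GB)
210 GB → tape 5 (remaining 190 GB)
114 GB → tape 1 (remaining 4 GB)
109 GB → tape 2 (remaining 15 GB)
75 GB → tape 3 (remaining 51 GB)
48 GB → tape 3 (remaining 3 GB)
Final tapes: [282,114] [276,109] [274,75,48] [223] [210].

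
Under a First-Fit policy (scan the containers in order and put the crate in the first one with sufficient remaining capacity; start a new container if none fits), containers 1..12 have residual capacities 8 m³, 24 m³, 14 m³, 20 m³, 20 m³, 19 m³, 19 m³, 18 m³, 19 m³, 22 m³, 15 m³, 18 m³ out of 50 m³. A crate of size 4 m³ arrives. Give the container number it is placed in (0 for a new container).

1

Containers with room: container 1 (8 m³), container 2 (24 m³), container 3 (14 m³), container 4 (20 m³), container 5 (20 m³), container 6 (19 m³), container 7 (19 m³), container 8 (18 m³), container 9 (19 m³), container 10 (22 m³), container 11 (15 m³), container 12 (18 m³).
The first with room is container 1.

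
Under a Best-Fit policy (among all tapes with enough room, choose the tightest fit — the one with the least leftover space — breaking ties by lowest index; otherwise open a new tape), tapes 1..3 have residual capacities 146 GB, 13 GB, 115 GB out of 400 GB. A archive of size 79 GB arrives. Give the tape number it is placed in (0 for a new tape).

Tapes with room: tape 1 (146 GB), tape 3 (115 GB).
Tightest fit is tape 3 with 115 GB free.

3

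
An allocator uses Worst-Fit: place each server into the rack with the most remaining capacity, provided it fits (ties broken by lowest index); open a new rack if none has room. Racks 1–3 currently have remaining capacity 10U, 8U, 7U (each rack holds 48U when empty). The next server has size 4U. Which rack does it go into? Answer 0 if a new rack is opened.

Racks with room: rack 1 (10U), rack 2 (8U), rack 3 (7U).
Most room is rack 1 with 10U free.

1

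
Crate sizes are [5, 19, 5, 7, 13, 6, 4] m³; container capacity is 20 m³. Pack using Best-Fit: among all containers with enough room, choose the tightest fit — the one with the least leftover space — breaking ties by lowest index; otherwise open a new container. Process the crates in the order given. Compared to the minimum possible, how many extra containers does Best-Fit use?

Best-Fit: [5,5,7] [19] [13,6] [4] → 4 containers.
Total size 59 m³; any packing needs at least ⌈59/20⌉ = 3 containers.
An optimal packing achieves that bound: [19] [13,7] [6,5,5,4] → 3 containers.
Excess: 4 − 3 = 1.

1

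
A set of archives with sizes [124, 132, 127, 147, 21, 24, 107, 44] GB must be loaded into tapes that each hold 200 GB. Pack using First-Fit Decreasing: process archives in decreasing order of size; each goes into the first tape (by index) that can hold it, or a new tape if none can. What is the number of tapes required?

5

Sorted descending: 147, 132, 127, 124, 107, 44, 24, 21.
Put 147 GB in tape 1; 53 GB remain.
Put 132 GB in tape 2; 68 GB remain.
Put 127 GB in tape 3; 73 GB remain.
Put 124 GB in tape 4; 76 GB remain.
Put 107 GB in tape 5; 93 GB remain.
Put 44 GB in tape 1; 9 GB remain.
Put 24 GB in tape 2; 44 GB remain.
Put 21 GB in tape 2; 23 GB remain.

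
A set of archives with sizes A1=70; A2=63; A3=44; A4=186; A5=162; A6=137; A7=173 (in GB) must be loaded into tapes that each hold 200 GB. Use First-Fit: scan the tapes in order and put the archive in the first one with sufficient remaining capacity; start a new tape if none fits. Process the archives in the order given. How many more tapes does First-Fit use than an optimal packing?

0

First-Fit: [70,63,44] [186] [162] [137] [173] → 5 tapes.
Total size 835 GB; any packing needs at least ⌈835/200⌉ = 5 tapes.
So 5 is already optimal.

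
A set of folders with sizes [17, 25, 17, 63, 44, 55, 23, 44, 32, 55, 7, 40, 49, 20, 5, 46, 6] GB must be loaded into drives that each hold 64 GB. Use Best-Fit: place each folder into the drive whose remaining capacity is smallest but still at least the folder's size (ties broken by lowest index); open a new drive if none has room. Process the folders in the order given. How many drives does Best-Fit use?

17 GB → drive 1 (remaining 47 GB)
25 GB → drive 1 (remaining 22 GB)
17 GB → drive 1 (remaining 5 GB)
63 GB → drive 2 (remaining 1 GB)
44 GB → drive 3 (remaining 20 GB)
55 GB → drive 4 (remaining 9 GB)
23 GB → drive 5 (remaining 41 GB)
44 GB → drive 6 (remaining 20 GB)
32 GB → drive 5 (remaining 9 GB)
55 GB → drive 7 (remaining 9 GB)
7 GB → drive 4 (remaining 2 GB)
40 GB → drive 8 (remaining 24 GB)
49 GB → drive 9 (remaining 15 GB)
20 GB → drive 3 (remaining 0 GB)
5 GB → drive 1 (remaining 0 GB)
46 GB → drive 10 (remaining 18 GB)
6 GB → drive 5 (remaining 3 GB)
Final drives: [17,25,17,5] [63] [44,20] [55,7] [23,32,6] [44] [55] [40] [49] [46].

10 drives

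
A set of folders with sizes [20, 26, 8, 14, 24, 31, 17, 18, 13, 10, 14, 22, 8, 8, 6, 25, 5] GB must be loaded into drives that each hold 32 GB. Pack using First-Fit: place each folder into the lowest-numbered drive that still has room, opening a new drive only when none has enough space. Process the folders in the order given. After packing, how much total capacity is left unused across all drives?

19

20 GB → drive 1 (remaining 12 GB)
26 GB → drive 2 (remaining 6 GB)
8 GB → drive 1 (remaining 4 GB)
14 GB → drive 3 (remaining 18 GB)
24 GB → drive 4 (remaining 8 GB)
31 GB → drive 5 (remaining 1 GB)
17 GB → drive 3 (remaining 1 GB)
18 GB → drive 6 (remaining 14 GB)
13 GB → drive 6 (remaining 1 GB)
10 GB → drive 7 (remaining 22 GB)
14 GB → drive 7 (remaining 8 GB)
22 GB → drive 8 (remaining 10 GB)
8 GB → drive 4 (remaining 0 GB)
8 GB → drive 7 (remaining 0 GB)
6 GB → drive 2 (remaining 0 GB)
25 GB → drive 9 (remaining 7 GB)
5 GB → drive 8 (remaining 5 GB)
9 drives × 32 GB = 288 GB; used 269 GB; unused 19 GB.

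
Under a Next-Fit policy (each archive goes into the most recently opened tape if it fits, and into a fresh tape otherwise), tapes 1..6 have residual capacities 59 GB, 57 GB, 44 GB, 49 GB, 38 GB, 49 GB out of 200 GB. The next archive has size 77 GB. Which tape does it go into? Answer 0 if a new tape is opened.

0

Next-Fit only looks at tape 6, which has 49 GB free.
77 GB does not fit, so a new tape is opened.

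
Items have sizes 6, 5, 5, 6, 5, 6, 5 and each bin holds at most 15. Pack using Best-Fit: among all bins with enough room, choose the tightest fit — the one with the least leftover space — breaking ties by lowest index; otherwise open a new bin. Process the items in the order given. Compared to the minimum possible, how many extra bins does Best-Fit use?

1

Best-Fit: [6,5] [5,6] [5,6] [5] → 4 bins.
Total size 38; any packing needs at least ⌈38/15⌉ = 3 bins.
An optimal packing achieves that bound: [6,6] [6,5] [5,5,5] → 3 bins.
Excess: 4 − 3 = 1.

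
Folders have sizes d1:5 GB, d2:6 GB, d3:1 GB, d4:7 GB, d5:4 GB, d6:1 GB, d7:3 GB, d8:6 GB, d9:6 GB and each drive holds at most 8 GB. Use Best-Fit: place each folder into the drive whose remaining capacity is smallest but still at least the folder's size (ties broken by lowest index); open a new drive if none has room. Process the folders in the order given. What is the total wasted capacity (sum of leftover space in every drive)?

Put d1 (5 GB) in drive 1; 3 GB remain.
Put d2 (6 GB) in drive 2; 2 GB remain.
Put d3 (1 GB) in drive 2; 1 GB remain.
Put d4 (7 GB) in drive 3; 1 GB remain.
Put d5 (4 GB) in drive 4; 4 GB remain.
Put d6 (1 GB) in drive 2; 0 GB remain.
Put d7 (3 GB) in drive 1; 0 GB remain.
Put d8 (6 GB) in drive 5; 2 GB remain.
Put d9 (6 GB) in drive 6; 2 GB remain.
6 drives × 8 GB = 48 GB; used 39 GB; unused 9 GB.

9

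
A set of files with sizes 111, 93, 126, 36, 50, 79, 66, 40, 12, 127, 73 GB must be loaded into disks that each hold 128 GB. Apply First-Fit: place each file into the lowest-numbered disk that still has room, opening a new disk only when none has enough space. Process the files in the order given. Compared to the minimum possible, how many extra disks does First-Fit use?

1

First-Fit: [111,12] [93] [126] [36,50,40] [79] [66] [127] [73] → 8 disks.
Total size 813 GB; any packing needs at least ⌈813/128⌉ = 7 disks.
An optimal packing achieves that bound: [127] [126] [111,12] [93] [79,40] [73,50] [66,36] → 7 disks.
Excess: 8 − 7 = 1.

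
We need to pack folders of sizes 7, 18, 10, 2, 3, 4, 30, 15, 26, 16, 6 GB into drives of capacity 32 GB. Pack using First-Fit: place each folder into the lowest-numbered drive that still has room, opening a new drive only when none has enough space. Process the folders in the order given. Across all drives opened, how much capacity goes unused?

drive 1: place 7 GB, 25 GB left
drive 1: place 18 GB, 7 GB left
drive 2: place 10 GB, 22 GB left
drive 1: place 2 GB, 5 GB left
drive 1: place 3 GB, 2 GB left
drive 2: place 4 GB, 18 GB left
drive 3: place 30 GB, 2 GB left
drive 2: place 15 GB, 3 GB left
drive 4: place 26 GB, 6 GB left
drive 5: place 16 GB, 16 GB left
drive 4: place 6 GB, 0 GB left
5 drives × 32 GB = 160 GB; used 137 GB; unused 23 GB.

23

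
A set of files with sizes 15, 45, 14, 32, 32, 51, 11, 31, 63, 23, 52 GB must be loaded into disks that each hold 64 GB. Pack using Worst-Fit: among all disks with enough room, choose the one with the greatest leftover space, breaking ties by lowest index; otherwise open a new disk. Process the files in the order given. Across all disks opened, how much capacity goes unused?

disk 1: place 15 GB, 49 GB left
disk 1: place 45 GB, 4 GB left
disk 2: place 14 GB, 50 GB left
disk 2: place 32 GB, 18 GB left
disk 3: place 32 GB, 32 GB left
disk 4: place 51 GB, 13 GB left
disk 3: place 11 GB, 21 GB left
disk 5: place 31 GB, 33 GB left
disk 6: place 63 GB, 1 GB left
disk 5: place 23 GB, 10 GB left
disk 7: place 52 GB, 12 GB left
7 disks × 64 GB = 448 GB; used 369 GB; unused 79 GB.

79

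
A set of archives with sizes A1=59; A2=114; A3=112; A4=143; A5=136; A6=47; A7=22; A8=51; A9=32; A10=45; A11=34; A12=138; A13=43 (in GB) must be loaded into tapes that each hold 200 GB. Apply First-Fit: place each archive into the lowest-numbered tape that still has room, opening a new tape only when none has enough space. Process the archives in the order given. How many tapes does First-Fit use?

6 tapes

A1 (59 GB) → tape 1 (remaining 141 GB)
A2 (114 GB) → tape 1 (remaining 27 GB)
A3 (112 GB) → tape 2 (remaining 88 GB)
A4 (143 GB) → tape 3 (remaining 57 GB)
A5 (136 GB) → tape 4 (remaining 64 GB)
A6 (47 GB) → tape 2 (remaining 41 GB)
A7 (22 GB) → tape 1 (remaining 5 GB)
A8 (51 GB) → tape 3 (remaining 6 GB)
A9 (32 GB) → tape 2 (remaining 9 GB)
A10 (45 GB) → tape 4 (remaining 19 GB)
A11 (34 GB) → tape 5 (remaining 166 GB)
A12 (138 GB) → tape 5 (remaining 28 GB)
A13 (43 GB) → tape 6 (remaining 157 GB)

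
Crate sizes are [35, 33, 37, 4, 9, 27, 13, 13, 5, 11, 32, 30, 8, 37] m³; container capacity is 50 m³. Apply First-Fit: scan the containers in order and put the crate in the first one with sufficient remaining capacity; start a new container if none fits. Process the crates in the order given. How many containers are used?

7 containers

Put 35 m³ in container 1; 15 m³ remain.
Put 33 m³ in container 2; 17 m³ remain.
Put 37 m³ in container 3; 13 m³ remain.
Put 4 m³ in container 1; 11 m³ remain.
Put 9 m³ in container 1; 2 m³ remain.
Put 27 m³ in container 4; 23 m³ remain.
Put 13 m³ in container 2; 4 m³ remain.
Put 13 m³ in container 3; 0 m³ remain.
Put 5 m³ in container 4; 18 m³ remain.
Put 11 m³ in container 4; 7 m³ remain.
Put 32 m³ in container 5; 18 m³ remain.
Put 30 m³ in container 6; 20 m³ remain.
Put 8 m³ in container 5; 10 m³ remain.
Put 37 m³ in container 7; 13 m³ remain.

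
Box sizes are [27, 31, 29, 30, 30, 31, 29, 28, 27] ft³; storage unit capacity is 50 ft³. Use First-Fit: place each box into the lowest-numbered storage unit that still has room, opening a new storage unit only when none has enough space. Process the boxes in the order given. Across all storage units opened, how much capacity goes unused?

Put 27 ft³ in storage unit 1; 23 ft³ remain.
Put 31 ft³ in storage unit 2; 19 ft³ remain.
Put 29 ft³ in storage unit 3; 21 ft³ remain.
Put 30 ft³ in storage unit 4; 20 ft³ remain.
Put 30 ft³ in storage unit 5; 20 ft³ remain.
Put 31 ft³ in storage unit 6; 19 ft³ remain.
Put 29 ft³ in storage unit 7; 21 ft³ remain.
Put 28 ft³ in storage unit 8; 22 ft³ remain.
Put 27 ft³ in storage unit 9; 23 ft³ remain.
9 storage units × 50 ft³ = 450 ft³; used 262 ft³; unused 188 ft³.

188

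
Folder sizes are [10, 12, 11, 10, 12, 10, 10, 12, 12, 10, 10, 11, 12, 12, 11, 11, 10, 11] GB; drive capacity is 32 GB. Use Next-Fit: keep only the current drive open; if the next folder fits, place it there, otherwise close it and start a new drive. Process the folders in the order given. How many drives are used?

8 drives

drive 1: place 10 GB, 22 GB left
drive 1: place 12 GB, 10 GB left
drive 2: place 11 GB, 21 GB left
drive 2: place 10 GB, 11 GB left
drive 3: place 12 GB, 20 GB left
drive 3: place 10 GB, 10 GB left
drive 3: place 10 GB, 0 GB left
drive 4: place 12 GB, 20 GB left
drive 4: place 12 GB, 8 GB left
drive 5: place 10 GB, 22 GB left
drive 5: place 10 GB, 12 GB left
drive 5: place 11 GB, 1 GB left
drive 6: place 12 GB, 20 GB left
drive 6: place 12 GB, 8 GB left
drive 7: place 11 GB, 21 GB left
drive 7: place 11 GB, 10 GB left
drive 7: place 10 GB, 0 GB left
drive 8: place 11 GB, 21 GB left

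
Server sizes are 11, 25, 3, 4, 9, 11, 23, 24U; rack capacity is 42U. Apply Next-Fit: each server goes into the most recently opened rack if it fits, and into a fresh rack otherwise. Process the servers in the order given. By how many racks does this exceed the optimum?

1

Next-Fit: [11,25,3] [4,9,11] [23] [24] → 4 racks.
Total size 110U; any packing needs at least ⌈110/42⌉ = 3 racks.
An optimal packing achieves that bound: [25,11,4] [24,11,3] [23,9] → 3 racks.
Excess: 4 − 3 = 1.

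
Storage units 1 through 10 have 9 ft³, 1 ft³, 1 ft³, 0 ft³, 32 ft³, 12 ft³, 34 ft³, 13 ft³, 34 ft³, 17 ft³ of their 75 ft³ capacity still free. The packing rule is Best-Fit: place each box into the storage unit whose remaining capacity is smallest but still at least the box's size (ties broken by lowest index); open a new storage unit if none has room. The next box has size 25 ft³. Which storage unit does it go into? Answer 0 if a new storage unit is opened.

Storage units with room: storage unit 5 (32 ft³), storage unit 7 (34 ft³), storage unit 9 (34 ft³).
Tightest fit is storage unit 5 with 32 ft³ free.

5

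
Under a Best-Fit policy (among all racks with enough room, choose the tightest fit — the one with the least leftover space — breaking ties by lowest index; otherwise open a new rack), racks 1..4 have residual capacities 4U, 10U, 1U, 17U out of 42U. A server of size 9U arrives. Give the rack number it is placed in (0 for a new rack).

Racks with room: rack 2 (10U), rack 4 (17U).
Tightest fit is rack 2 with 10U free.

2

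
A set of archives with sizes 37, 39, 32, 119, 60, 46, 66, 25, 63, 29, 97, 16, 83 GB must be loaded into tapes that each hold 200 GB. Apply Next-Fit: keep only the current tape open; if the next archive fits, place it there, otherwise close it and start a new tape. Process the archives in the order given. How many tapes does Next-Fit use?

Put 37 GB in tape 1; 163 GB remain.
Put 39 GB in tape 1; 124 GB remain.
Put 32 GB in tape 1; 92 GB remain.
Put 119 GB in tape 2; 81 GB remain.
Put 60 GB in tape 2; 21 GB remain.
Put 46 GB in tape 3; 154 GB remain.
Put 66 GB in tape 3; 88 GB remain.
Put 25 GB in tape 3; 63 GB remain.
Put 63 GB in tape 3; 0 GB remain.
Put 29 GB in tape 4; 171 GB remain.
Put 97 GB in tape 4; 74 GB remain.
Put 16 GB in tape 4; 58 GB remain.
Put 83 GB in tape 5; 117 GB remain.
Final tapes: [37,39,32] [119,60] [46,66,25,63] [29,97,16] [83].

5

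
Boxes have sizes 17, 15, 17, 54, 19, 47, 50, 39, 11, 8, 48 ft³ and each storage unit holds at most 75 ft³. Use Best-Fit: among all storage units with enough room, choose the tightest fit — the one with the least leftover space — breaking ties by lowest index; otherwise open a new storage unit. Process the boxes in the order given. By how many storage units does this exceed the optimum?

1

Best-Fit: [17,15,17] [54,19] [47] [50,11,8] [39] [48] → 6 storage units.
Total size 325 ft³; any packing needs at least ⌈325/75⌉ = 5 storage units.
An optimal packing achieves that bound: [54,19] [50,17,8] [48,17] [47,15,11] [39] → 5 storage units.
Excess: 6 − 5 = 1.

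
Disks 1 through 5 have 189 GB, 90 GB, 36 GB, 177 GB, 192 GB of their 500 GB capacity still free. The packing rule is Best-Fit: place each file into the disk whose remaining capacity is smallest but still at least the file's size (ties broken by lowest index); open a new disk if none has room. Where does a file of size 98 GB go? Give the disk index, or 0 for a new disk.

4

Disks with room: disk 1 (189 GB), disk 4 (177 GB), disk 5 (192 GB).
Tightest fit is disk 4 with 177 GB free.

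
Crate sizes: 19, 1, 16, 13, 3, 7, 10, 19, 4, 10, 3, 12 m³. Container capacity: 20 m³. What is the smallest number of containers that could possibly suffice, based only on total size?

6 containers

Total size = 19 + 1 + 16 + 13 + 3 + 7 + 10 + 19 + 4 + 10 + 3 + 12 = 117 m³.
⌈117 / 20⌉ = 6.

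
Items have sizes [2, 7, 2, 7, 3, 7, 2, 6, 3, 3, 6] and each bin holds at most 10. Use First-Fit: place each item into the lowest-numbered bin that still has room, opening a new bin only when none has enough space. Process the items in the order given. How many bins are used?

6

Put 2 in bin 1; 8 remain.
Put 7 in bin 1; 1 remain.
Put 2 in bin 2; 8 remain.
Put 7 in bin 2; 1 remain.
Put 3 in bin 3; 7 remain.
Put 7 in bin 3; 0 remain.
Put 2 in bin 4; 8 remain.
Put 6 in bin 4; 2 remain.
Put 3 in bin 5; 7 remain.
Put 3 in bin 5; 4 remain.
Put 6 in bin 6; 4 remain.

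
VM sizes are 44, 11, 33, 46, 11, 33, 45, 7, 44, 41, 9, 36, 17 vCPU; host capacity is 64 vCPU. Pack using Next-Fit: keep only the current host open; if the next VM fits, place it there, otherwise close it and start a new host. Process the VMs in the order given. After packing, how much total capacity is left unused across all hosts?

44 vCPU → host 1 (remaining 20 vCPU)
11 vCPU → host 1 (remaining 9 vCPU)
33 vCPU → host 2 (remaining 31 vCPU)
46 vCPU → host 3 (remaining 18 vCPU)
11 vCPU → host 3 (remaining 7 vCPU)
33 vCPU → host 4 (remaining 31 vCPU)
45 vCPU → host 5 (remaining 19 vCPU)
7 vCPU → host 5 (remaining 12 vCPU)
44 vCPU → host 6 (remaining 20 vCPU)
41 vCPU → host 7 (remaining 23 vCPU)
9 vCPU → host 7 (remaining 14 vCPU)
36 vCPU → host 8 (remaining 28 vCPU)
17 vCPU → host 8 (remaining 11 vCPU)
8 hosts × 64 vCPU = 512 vCPU; used 377 vCPU; unused 135 vCPU.

135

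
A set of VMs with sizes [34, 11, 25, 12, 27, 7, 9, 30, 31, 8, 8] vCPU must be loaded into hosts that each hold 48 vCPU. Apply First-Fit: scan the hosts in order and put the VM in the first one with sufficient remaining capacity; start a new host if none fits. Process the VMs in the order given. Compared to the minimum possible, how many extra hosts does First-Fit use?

First-Fit: [34,11] [25,12,7] [27,9,8] [30,8] [31] → 5 hosts.
Total size 202 vCPU; any packing needs at least ⌈202/48⌉ = 5 hosts.
So 5 is already optimal.

0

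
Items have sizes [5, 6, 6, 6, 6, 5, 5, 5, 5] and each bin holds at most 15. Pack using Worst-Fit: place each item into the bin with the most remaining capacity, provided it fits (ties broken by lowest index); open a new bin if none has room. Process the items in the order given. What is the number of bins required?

4

Put 5 in bin 1; 10 remain.
Put 6 in bin 1; 4 remain.
Put 6 in bin 2; 9 remain.
Put 6 in bin 2; 3 remain.
Put 6 in bin 3; 9 remain.
Put 5 in bin 3; 4 remain.
Put 5 in bin 4; 10 remain.
Put 5 in bin 4; 5 remain.
Put 5 in bin 4; 0 remain.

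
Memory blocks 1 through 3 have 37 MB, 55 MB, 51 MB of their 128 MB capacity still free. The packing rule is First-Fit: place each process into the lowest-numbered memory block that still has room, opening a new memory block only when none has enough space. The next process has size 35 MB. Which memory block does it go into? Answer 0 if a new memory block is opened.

Memory blocks with room: memory block 1 (37 MB), memory block 2 (55 MB), memory block 3 (51 MB).
The first with room is memory block 1.

1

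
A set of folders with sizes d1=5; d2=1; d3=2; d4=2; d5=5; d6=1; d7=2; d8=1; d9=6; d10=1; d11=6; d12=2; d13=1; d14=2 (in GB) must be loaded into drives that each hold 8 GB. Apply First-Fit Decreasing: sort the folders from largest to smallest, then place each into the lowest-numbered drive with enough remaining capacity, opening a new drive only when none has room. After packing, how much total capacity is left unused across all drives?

3

Sorted descending: 6, 6, 5, 5, 2, 2, 2, 2, 2, 1, 1, 1, 1, 1.
drive 1: place 6 GB, 2 GB left
drive 2: place 6 GB, 2 GB left
drive 3: place 5 GB, 3 GB left
drive 4: place 5 GB, 3 GB left
drive 1: place 2 GB, 0 GB left
drive 2: place 2 GB, 0 GB left
drive 3: place 2 GB, 1 GB left
drive 4: place 2 GB, 1 GB left
drive 5: place 2 GB, 6 GB left
drive 3: place 1 GB, 0 GB left
drive 4: place 1 GB, 0 GB left
drive 5: place 1 GB, 5 GB left
drive 5: place 1 GB, 4 GB left
drive 5: place 1 GB, 3 GB left
5 drives × 8 GB = 40 GB; used 37 GB; unused 3 GB.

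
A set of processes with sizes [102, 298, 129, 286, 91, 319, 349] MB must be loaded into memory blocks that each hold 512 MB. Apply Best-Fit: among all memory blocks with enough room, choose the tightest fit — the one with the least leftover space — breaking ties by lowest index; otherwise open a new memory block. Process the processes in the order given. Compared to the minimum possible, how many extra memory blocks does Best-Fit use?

0

Best-Fit: [102,298] [129,286,91] [319] [349] → 4 memory blocks.
Total size 1574 MB; any packing needs at least ⌈1574/512⌉ = 4 memory blocks.
So 4 is already optimal.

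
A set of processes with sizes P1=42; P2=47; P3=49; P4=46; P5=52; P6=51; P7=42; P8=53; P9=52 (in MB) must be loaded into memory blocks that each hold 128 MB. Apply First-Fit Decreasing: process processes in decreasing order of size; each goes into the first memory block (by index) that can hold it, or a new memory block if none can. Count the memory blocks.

5 memory blocks

Sorted descending: 53, 52, 52, 51, 49, 47, 46, 42, 42.
memory block 1: place 53 MB, 75 MB left
memory block 1: place 52 MB, 23 MB left
memory block 2: place 52 MB, 76 MB left
memory block 2: place 51 MB, 25 MB left
memory block 3: place 49 MB, 79 MB left
memory block 3: place 47 MB, 32 MB left
memory block 4: place 46 MB, 82 MB left
memory block 4: place 42 MB, 40 MB left
memory block 5: place 42 MB, 86 MB left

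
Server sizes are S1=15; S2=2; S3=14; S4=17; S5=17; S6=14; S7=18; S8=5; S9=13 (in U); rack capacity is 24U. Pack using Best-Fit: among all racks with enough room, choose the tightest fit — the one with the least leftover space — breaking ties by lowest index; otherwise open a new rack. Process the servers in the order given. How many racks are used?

rack 1: place S1 (15U), 9U left
rack 1: place S2 (2U), 7U left
rack 2: place S3 (14U), 10U left
rack 3: place S4 (17U), 7U left
rack 4: place S5 (17U), 7U left
rack 5: place S6 (14U), 10U left
rack 6: place S7 (18U), 6U left
rack 6: place S8 (5U), 1U left
rack 7: place S9 (13U), 11U left
Final racks: [15,2] [14] [17] [17] [14] [18,5] [13].

7 racks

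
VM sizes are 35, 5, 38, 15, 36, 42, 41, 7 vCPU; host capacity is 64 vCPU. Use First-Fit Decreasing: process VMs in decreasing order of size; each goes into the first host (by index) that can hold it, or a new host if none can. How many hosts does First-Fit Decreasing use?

Sorted descending: 42, 41, 38, 36, 35, 15, 7, 5.
42 vCPU → host 1 (remaining 22 vCPU)
41 vCPU → host 2 (remaining 23 vCPU)
38 vCPU → host 3 (remaining 26 vCPU)
36 vCPU → host 4 (remaining 28 vCPU)
35 vCPU → host 5 (remaining 29 vCPU)
15 vCPU → host 1 (remaining 7 vCPU)
7 vCPU → host 1 (remaining 0 vCPU)
5 vCPU → host 2 (remaining 18 vCPU)

5 hosts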